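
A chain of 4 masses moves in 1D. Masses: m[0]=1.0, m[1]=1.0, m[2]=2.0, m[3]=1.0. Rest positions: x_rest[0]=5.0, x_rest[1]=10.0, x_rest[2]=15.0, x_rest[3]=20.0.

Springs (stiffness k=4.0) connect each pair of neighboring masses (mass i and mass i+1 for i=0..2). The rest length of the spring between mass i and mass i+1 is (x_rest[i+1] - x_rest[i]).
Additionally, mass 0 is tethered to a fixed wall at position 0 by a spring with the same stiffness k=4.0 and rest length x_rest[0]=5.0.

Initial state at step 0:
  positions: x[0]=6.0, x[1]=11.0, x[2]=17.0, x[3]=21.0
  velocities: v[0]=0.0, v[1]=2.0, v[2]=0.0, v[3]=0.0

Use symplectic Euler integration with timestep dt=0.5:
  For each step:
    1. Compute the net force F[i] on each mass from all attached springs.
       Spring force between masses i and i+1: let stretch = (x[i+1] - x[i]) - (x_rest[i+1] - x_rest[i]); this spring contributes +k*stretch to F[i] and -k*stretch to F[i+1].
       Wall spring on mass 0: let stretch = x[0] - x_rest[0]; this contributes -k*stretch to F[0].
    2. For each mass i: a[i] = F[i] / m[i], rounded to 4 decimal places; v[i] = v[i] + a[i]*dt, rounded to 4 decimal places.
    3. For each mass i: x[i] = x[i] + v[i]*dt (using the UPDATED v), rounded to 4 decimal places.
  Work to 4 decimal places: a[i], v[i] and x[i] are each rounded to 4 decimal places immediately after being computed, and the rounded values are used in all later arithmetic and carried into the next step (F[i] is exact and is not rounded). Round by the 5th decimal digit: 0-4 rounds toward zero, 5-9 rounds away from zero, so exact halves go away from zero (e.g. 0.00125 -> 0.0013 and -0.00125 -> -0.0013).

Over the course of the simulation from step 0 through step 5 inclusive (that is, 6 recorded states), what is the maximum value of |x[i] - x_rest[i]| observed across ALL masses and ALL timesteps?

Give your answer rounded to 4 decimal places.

Step 0: x=[6.0000 11.0000 17.0000 21.0000] v=[0.0000 2.0000 0.0000 0.0000]
Step 1: x=[5.0000 13.0000 16.0000 22.0000] v=[-2.0000 4.0000 -2.0000 2.0000]
Step 2: x=[7.0000 10.0000 16.5000 22.0000] v=[4.0000 -6.0000 1.0000 0.0000]
Step 3: x=[5.0000 10.5000 16.5000 21.5000] v=[-4.0000 1.0000 0.0000 -1.0000]
Step 4: x=[3.5000 11.5000 16.0000 21.0000] v=[-3.0000 2.0000 -1.0000 -1.0000]
Step 5: x=[6.5000 9.0000 15.7500 20.5000] v=[6.0000 -5.0000 -0.5000 -1.0000]
Max displacement = 3.0000

Answer: 3.0000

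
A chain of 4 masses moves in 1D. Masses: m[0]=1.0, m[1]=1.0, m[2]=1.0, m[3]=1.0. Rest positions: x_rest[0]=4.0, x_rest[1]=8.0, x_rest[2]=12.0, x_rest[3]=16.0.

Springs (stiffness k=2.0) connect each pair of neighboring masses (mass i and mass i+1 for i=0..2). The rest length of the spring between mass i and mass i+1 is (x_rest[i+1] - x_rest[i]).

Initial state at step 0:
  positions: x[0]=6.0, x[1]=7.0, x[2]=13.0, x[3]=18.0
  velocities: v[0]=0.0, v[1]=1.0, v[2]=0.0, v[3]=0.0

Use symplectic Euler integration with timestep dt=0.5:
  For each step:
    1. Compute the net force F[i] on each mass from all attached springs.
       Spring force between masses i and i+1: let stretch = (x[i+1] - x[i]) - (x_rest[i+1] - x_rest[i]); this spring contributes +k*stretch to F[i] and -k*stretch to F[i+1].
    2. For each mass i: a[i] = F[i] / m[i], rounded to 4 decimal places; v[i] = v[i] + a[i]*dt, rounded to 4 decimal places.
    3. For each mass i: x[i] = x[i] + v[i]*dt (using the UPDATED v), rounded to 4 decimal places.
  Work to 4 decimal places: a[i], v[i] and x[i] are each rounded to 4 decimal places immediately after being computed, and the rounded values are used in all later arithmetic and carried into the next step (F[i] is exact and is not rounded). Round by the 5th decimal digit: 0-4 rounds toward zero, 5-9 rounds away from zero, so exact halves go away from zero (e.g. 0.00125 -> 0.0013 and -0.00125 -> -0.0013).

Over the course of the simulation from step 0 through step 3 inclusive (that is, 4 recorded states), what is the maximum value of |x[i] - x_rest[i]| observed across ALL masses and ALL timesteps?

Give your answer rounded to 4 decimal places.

Answer: 3.5000

Derivation:
Step 0: x=[6.0000 7.0000 13.0000 18.0000] v=[0.0000 1.0000 0.0000 0.0000]
Step 1: x=[4.5000 10.0000 12.5000 17.5000] v=[-3.0000 6.0000 -1.0000 -1.0000]
Step 2: x=[3.7500 11.5000 13.2500 16.5000] v=[-1.5000 3.0000 1.5000 -2.0000]
Step 3: x=[4.8750 10.0000 14.7500 15.8750] v=[2.2500 -3.0000 3.0000 -1.2500]
Max displacement = 3.5000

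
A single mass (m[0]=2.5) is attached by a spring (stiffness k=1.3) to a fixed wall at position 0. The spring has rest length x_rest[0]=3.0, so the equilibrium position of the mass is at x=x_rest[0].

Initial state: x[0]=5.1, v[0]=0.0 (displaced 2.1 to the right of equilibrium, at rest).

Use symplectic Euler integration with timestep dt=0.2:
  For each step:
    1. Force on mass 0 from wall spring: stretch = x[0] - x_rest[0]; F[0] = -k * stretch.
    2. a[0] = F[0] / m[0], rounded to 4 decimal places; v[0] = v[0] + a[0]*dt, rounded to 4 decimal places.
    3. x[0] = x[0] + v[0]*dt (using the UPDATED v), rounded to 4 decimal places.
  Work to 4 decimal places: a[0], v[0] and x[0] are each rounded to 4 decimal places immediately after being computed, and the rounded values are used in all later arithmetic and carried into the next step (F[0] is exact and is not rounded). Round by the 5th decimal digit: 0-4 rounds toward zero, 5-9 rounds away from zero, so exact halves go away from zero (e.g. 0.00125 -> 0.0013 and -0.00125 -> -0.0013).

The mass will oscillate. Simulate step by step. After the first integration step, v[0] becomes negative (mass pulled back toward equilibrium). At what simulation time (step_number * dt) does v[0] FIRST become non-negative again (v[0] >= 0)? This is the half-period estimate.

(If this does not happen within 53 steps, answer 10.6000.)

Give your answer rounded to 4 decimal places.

Answer: 4.4000

Derivation:
Step 0: x=[5.1000] v=[0.0000]
Step 1: x=[5.0563] v=[-0.2184]
Step 2: x=[4.9698] v=[-0.4323]
Step 3: x=[4.8424] v=[-0.6372]
Step 4: x=[4.6766] v=[-0.8288]
Step 5: x=[4.4760] v=[-1.0032]
Step 6: x=[4.2447] v=[-1.1567]
Step 7: x=[3.9875] v=[-1.2861]
Step 8: x=[3.7097] v=[-1.3888]
Step 9: x=[3.4172] v=[-1.4626]
Step 10: x=[3.1160] v=[-1.5060]
Step 11: x=[2.8124] v=[-1.5181]
Step 12: x=[2.5127] v=[-1.4986]
Step 13: x=[2.2231] v=[-1.4479]
Step 14: x=[1.9497] v=[-1.3671]
Step 15: x=[1.6981] v=[-1.2579]
Step 16: x=[1.4736] v=[-1.1225]
Step 17: x=[1.2808] v=[-0.9638]
Step 18: x=[1.1238] v=[-0.7850]
Step 19: x=[1.0058] v=[-0.5899]
Step 20: x=[0.9293] v=[-0.3825]
Step 21: x=[0.8959] v=[-0.1671]
Step 22: x=[0.9062] v=[0.0517]
First v>=0 after going negative at step 22, time=4.4000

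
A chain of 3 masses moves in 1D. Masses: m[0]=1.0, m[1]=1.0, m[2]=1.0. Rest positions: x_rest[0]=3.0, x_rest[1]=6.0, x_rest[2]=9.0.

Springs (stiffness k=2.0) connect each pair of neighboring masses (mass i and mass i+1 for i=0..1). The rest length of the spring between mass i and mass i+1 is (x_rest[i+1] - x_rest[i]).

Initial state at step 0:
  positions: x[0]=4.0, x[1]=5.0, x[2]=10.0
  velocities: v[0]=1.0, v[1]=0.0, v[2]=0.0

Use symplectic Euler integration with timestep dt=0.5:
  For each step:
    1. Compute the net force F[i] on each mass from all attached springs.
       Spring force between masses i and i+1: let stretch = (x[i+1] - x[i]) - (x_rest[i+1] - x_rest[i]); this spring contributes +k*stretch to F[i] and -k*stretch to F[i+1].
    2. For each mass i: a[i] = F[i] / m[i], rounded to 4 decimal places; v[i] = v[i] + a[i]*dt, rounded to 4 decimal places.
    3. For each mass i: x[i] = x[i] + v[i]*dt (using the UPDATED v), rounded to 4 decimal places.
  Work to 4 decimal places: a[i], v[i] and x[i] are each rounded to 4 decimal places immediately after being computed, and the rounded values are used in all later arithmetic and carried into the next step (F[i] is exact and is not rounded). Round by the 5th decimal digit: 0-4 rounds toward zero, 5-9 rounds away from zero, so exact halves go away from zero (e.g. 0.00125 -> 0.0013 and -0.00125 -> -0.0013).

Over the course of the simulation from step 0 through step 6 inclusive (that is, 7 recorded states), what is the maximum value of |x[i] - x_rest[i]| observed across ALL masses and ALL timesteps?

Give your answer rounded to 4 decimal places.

Step 0: x=[4.0000 5.0000 10.0000] v=[1.0000 0.0000 0.0000]
Step 1: x=[3.5000 7.0000 9.0000] v=[-1.0000 4.0000 -2.0000]
Step 2: x=[3.2500 8.2500 8.5000] v=[-0.5000 2.5000 -1.0000]
Step 3: x=[4.0000 7.1250 9.3750] v=[1.5000 -2.2500 1.7500]
Step 4: x=[4.8125 5.5625 10.6250] v=[1.6250 -3.1250 2.5000]
Step 5: x=[4.5000 6.1563 10.8438] v=[-0.6250 1.1875 0.4375]
Step 6: x=[3.5157 8.2657 10.2188] v=[-1.9687 4.2187 -1.2500]
Max displacement = 2.2657

Answer: 2.2657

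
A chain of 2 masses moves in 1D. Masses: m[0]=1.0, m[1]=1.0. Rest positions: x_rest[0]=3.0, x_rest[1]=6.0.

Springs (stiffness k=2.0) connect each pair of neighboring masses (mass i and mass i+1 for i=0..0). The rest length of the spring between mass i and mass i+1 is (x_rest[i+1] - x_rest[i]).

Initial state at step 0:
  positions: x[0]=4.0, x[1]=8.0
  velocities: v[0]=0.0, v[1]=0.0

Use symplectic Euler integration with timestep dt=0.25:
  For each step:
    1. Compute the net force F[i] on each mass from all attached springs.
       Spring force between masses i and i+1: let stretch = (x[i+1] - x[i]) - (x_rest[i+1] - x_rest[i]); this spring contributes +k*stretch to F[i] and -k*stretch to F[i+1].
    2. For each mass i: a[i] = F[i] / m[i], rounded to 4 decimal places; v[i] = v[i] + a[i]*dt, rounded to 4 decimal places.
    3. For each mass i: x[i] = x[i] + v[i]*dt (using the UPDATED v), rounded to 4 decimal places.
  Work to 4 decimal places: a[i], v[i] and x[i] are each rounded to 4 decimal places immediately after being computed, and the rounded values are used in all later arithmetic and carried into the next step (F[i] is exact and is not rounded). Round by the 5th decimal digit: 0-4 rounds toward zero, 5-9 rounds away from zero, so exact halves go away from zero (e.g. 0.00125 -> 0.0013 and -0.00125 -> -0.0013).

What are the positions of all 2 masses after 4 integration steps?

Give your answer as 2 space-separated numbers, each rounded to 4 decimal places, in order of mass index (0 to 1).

Step 0: x=[4.0000 8.0000] v=[0.0000 0.0000]
Step 1: x=[4.1250 7.8750] v=[0.5000 -0.5000]
Step 2: x=[4.3438 7.6563] v=[0.8750 -0.8750]
Step 3: x=[4.6016 7.3985] v=[1.0313 -1.0313]
Step 4: x=[4.8341 7.1661] v=[0.9298 -0.9298]

Answer: 4.8341 7.1661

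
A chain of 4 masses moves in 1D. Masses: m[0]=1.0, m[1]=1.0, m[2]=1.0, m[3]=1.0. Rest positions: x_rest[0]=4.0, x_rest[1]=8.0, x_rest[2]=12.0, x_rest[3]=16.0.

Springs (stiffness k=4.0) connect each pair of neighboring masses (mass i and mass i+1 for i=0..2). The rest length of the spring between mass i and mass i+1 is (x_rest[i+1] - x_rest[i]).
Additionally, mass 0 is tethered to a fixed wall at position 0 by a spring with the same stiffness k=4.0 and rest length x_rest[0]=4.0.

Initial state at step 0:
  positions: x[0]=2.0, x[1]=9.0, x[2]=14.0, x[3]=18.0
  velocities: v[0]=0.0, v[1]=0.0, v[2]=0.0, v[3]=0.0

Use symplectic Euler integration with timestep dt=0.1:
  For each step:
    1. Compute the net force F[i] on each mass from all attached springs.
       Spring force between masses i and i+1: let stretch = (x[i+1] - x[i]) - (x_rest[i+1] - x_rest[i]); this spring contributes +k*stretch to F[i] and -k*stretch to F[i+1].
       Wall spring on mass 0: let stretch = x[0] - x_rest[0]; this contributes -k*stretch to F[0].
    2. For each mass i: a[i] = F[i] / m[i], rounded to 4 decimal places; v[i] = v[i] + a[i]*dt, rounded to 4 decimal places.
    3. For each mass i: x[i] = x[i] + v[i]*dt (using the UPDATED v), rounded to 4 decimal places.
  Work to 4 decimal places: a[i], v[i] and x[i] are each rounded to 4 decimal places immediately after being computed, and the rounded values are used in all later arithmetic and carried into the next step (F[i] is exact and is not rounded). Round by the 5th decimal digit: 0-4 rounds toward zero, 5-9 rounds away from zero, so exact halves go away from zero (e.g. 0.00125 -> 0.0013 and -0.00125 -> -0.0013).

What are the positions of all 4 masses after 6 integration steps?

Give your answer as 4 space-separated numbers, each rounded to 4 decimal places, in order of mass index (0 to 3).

Answer: 5.0178 8.0761 13.1932 17.8941

Derivation:
Step 0: x=[2.0000 9.0000 14.0000 18.0000] v=[0.0000 0.0000 0.0000 0.0000]
Step 1: x=[2.2000 8.9200 13.9600 18.0000] v=[2.0000 -0.8000 -0.4000 0.0000]
Step 2: x=[2.5808 8.7728 13.8800 17.9984] v=[3.8080 -1.4720 -0.8000 -0.0160]
Step 3: x=[3.1061 8.5822 13.7605 17.9921] v=[5.2525 -1.9059 -1.1955 -0.0634]
Step 4: x=[3.7262 8.3797 13.6031 17.9765] v=[6.2005 -2.0250 -1.5742 -0.1560]
Step 5: x=[4.3833 8.2000 13.4117 17.9460] v=[6.5714 -1.7970 -1.9142 -0.3054]
Step 6: x=[5.0178 8.0761 13.1932 17.8941] v=[6.3448 -1.2390 -2.1852 -0.5191]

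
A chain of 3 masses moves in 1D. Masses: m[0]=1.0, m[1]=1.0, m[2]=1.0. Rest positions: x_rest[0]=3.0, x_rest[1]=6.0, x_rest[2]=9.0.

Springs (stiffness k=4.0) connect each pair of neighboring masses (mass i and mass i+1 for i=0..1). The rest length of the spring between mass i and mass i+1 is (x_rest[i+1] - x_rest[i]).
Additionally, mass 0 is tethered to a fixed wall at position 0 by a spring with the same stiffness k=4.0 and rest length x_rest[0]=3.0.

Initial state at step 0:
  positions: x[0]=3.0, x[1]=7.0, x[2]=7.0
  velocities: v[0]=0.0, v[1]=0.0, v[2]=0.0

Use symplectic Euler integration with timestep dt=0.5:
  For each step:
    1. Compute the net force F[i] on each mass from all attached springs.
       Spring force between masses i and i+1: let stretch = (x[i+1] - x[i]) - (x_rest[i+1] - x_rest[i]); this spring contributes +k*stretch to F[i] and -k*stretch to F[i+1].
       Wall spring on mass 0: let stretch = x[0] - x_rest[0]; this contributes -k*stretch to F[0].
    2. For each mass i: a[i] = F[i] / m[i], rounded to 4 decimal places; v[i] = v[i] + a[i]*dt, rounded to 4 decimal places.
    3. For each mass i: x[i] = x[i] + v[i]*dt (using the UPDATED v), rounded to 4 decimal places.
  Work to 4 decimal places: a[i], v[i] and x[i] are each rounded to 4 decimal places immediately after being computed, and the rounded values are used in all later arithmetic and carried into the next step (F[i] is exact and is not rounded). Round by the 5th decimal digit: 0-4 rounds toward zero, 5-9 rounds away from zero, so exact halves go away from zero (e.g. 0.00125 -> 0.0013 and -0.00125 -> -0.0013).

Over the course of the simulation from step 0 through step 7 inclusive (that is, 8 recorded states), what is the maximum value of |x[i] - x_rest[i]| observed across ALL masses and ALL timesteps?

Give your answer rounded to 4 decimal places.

Answer: 3.0000

Derivation:
Step 0: x=[3.0000 7.0000 7.0000] v=[0.0000 0.0000 0.0000]
Step 1: x=[4.0000 3.0000 10.0000] v=[2.0000 -8.0000 6.0000]
Step 2: x=[0.0000 7.0000 9.0000] v=[-8.0000 8.0000 -2.0000]
Step 3: x=[3.0000 6.0000 9.0000] v=[6.0000 -2.0000 0.0000]
Step 4: x=[6.0000 5.0000 9.0000] v=[6.0000 -2.0000 0.0000]
Step 5: x=[2.0000 9.0000 8.0000] v=[-8.0000 8.0000 -2.0000]
Step 6: x=[3.0000 5.0000 11.0000] v=[2.0000 -8.0000 6.0000]
Step 7: x=[3.0000 5.0000 11.0000] v=[0.0000 0.0000 0.0000]
Max displacement = 3.0000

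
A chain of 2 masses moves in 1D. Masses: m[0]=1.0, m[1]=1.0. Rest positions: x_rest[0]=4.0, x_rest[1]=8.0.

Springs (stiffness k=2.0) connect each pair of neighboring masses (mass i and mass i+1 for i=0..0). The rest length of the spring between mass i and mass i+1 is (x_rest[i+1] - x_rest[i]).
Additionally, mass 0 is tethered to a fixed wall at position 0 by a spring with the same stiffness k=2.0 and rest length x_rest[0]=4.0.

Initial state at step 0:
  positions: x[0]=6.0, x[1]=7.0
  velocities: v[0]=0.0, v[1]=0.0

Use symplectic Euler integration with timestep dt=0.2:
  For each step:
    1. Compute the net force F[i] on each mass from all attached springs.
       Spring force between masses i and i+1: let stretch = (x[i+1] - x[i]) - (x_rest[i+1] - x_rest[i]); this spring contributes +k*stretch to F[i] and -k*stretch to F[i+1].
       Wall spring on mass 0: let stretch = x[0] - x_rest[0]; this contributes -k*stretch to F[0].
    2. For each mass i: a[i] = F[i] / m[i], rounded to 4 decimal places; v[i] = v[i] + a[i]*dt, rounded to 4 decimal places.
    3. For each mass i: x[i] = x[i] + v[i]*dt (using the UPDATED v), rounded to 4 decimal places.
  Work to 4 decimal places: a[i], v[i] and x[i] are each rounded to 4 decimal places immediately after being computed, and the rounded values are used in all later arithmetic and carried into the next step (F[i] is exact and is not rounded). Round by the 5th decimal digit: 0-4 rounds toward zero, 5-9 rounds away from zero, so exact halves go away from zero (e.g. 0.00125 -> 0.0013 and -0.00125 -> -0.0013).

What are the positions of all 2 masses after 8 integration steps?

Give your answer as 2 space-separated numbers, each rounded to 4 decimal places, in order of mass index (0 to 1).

Answer: 2.6297 8.8665

Derivation:
Step 0: x=[6.0000 7.0000] v=[0.0000 0.0000]
Step 1: x=[5.6000 7.2400] v=[-2.0000 1.2000]
Step 2: x=[4.8832 7.6688] v=[-3.5840 2.1440]
Step 3: x=[3.9986 8.1948] v=[-4.4230 2.6298]
Step 4: x=[3.1298 8.7051] v=[-4.3440 2.5513]
Step 5: x=[2.4566 9.0893] v=[-3.3658 1.9212]
Step 6: x=[2.1175 9.2629] v=[-1.6954 0.8681]
Step 7: x=[2.1807 9.1849] v=[0.3158 -0.3901]
Step 8: x=[2.6297 8.8665] v=[2.2452 -1.5918]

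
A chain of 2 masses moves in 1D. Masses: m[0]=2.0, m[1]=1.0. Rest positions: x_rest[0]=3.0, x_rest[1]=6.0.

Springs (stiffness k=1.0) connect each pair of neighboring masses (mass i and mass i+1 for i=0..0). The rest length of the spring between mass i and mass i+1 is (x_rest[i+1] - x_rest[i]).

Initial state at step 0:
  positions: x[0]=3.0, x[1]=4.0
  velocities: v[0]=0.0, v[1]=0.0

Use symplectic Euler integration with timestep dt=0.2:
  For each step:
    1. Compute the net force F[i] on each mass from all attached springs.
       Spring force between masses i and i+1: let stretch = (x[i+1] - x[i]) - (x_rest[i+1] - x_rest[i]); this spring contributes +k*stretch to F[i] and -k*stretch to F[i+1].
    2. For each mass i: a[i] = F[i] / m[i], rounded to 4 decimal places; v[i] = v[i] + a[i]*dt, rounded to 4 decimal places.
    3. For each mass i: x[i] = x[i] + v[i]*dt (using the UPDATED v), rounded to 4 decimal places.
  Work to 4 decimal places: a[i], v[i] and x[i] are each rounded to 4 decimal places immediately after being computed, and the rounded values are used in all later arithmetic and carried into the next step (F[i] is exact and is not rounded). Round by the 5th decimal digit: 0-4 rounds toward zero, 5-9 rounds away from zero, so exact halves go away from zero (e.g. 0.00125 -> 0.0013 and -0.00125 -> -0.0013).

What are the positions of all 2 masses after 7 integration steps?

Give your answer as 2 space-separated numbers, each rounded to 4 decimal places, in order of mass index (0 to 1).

Step 0: x=[3.0000 4.0000] v=[0.0000 0.0000]
Step 1: x=[2.9600 4.0800] v=[-0.2000 0.4000]
Step 2: x=[2.8824 4.2352] v=[-0.3880 0.7760]
Step 3: x=[2.7719 4.4563] v=[-0.5527 1.1054]
Step 4: x=[2.6350 4.7300] v=[-0.6843 1.3685]
Step 5: x=[2.4800 5.0399] v=[-0.7748 1.5495]
Step 6: x=[2.3162 5.3674] v=[-0.8188 1.6375]
Step 7: x=[2.1535 5.6929] v=[-0.8137 1.6273]

Answer: 2.1535 5.6929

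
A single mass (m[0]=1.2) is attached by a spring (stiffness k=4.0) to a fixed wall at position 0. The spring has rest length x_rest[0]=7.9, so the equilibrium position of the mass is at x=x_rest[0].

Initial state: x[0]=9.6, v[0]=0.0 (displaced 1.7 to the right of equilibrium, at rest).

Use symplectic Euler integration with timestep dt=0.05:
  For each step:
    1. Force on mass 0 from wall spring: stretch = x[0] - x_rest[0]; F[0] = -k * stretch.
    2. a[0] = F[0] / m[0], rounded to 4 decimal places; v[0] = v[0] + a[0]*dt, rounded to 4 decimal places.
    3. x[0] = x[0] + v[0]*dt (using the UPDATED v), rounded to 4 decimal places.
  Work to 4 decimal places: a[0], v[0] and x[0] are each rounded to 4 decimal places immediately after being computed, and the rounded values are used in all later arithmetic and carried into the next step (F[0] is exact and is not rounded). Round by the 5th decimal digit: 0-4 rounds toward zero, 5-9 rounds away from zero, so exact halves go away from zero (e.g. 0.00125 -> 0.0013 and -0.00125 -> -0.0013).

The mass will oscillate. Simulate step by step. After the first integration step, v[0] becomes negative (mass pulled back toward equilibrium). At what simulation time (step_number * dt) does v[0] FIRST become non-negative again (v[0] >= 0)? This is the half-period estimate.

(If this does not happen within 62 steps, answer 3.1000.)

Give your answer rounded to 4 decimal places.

Step 0: x=[9.6000] v=[0.0000]
Step 1: x=[9.5858] v=[-0.2833]
Step 2: x=[9.5576] v=[-0.5643]
Step 3: x=[9.5156] v=[-0.8406]
Step 4: x=[9.4601] v=[-1.1099]
Step 5: x=[9.3916] v=[-1.3699]
Step 6: x=[9.3107] v=[-1.6185]
Step 7: x=[9.2180] v=[-1.8536]
Step 8: x=[9.1143] v=[-2.0733]
Step 9: x=[9.0005] v=[-2.2757]
Step 10: x=[8.8775] v=[-2.4591]
Step 11: x=[8.7464] v=[-2.6220]
Step 12: x=[8.6082] v=[-2.7631]
Step 13: x=[8.4641] v=[-2.8811]
Step 14: x=[8.3153] v=[-2.9751]
Step 15: x=[8.1631] v=[-3.0443]
Step 16: x=[8.0087] v=[-3.0882]
Step 17: x=[7.8534] v=[-3.1063]
Step 18: x=[7.6985] v=[-3.0985]
Step 19: x=[7.5453] v=[-3.0649]
Step 20: x=[7.3950] v=[-3.0058]
Step 21: x=[7.2489] v=[-2.9216]
Step 22: x=[7.1082] v=[-2.8131]
Step 23: x=[6.9741] v=[-2.6811]
Step 24: x=[6.8478] v=[-2.5268]
Step 25: x=[6.7302] v=[-2.3514]
Step 26: x=[6.6224] v=[-2.1564]
Step 27: x=[6.5252] v=[-1.9435]
Step 28: x=[6.4395] v=[-1.7144]
Step 29: x=[6.3660] v=[-1.4710]
Step 30: x=[6.3052] v=[-1.2153]
Step 31: x=[6.2577] v=[-0.9495]
Step 32: x=[6.2239] v=[-0.6758]
Step 33: x=[6.2041] v=[-0.3965]
Step 34: x=[6.1984] v=[-0.1139]
Step 35: x=[6.2069] v=[0.1697]
First v>=0 after going negative at step 35, time=1.7500

Answer: 1.7500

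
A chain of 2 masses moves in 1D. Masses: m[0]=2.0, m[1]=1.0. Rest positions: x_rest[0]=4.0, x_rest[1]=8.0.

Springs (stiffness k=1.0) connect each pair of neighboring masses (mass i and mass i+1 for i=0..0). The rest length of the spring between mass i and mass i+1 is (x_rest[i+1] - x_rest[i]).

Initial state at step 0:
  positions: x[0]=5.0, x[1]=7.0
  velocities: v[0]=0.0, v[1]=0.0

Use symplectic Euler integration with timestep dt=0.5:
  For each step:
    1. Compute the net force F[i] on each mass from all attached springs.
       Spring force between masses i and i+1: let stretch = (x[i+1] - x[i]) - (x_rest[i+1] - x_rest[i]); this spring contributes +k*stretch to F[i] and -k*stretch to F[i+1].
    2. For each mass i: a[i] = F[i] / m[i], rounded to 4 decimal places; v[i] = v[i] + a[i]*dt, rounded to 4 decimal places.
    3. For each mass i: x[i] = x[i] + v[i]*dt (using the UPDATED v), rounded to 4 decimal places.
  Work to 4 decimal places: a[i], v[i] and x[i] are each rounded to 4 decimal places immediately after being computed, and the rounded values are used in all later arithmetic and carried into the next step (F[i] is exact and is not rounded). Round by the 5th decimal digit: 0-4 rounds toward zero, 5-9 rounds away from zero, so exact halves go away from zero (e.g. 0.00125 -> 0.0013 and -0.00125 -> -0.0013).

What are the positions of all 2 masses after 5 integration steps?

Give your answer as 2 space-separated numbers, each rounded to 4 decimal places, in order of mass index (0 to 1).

Answer: 3.6605 9.6790

Derivation:
Step 0: x=[5.0000 7.0000] v=[0.0000 0.0000]
Step 1: x=[4.7500 7.5000] v=[-0.5000 1.0000]
Step 2: x=[4.3438 8.3125] v=[-0.8125 1.6250]
Step 3: x=[3.9336 9.1329] v=[-0.8204 1.6407]
Step 4: x=[3.6733 9.6535] v=[-0.5206 1.0411]
Step 5: x=[3.6605 9.6790] v=[-0.0256 0.0510]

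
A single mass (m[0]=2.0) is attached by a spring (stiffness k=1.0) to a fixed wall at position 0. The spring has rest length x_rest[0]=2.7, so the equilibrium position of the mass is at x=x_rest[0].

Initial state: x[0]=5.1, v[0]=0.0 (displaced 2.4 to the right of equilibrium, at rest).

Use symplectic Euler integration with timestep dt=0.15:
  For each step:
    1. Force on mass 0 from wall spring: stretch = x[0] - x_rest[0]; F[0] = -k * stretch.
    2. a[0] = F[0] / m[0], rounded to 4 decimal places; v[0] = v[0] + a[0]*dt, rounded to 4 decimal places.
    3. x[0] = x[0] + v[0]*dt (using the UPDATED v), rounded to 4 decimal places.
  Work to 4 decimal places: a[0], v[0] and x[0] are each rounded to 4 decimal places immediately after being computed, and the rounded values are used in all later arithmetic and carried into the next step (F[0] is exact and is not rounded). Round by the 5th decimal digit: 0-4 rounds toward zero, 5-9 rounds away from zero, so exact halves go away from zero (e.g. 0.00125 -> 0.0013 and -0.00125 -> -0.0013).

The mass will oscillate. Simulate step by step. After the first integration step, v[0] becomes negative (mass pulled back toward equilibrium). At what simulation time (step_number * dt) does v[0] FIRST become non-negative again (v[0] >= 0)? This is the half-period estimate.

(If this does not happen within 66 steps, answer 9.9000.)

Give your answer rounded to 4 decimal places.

Step 0: x=[5.1000] v=[0.0000]
Step 1: x=[5.0730] v=[-0.1800]
Step 2: x=[5.0193] v=[-0.3580]
Step 3: x=[4.9395] v=[-0.5320]
Step 4: x=[4.8345] v=[-0.7000]
Step 5: x=[4.7055] v=[-0.8601]
Step 6: x=[4.5539] v=[-1.0105]
Step 7: x=[4.3815] v=[-1.1496]
Step 8: x=[4.1901] v=[-1.2757]
Step 9: x=[3.9820] v=[-1.3875]
Step 10: x=[3.7594] v=[-1.4837]
Step 11: x=[3.5249] v=[-1.5632]
Step 12: x=[3.2811] v=[-1.6251]
Step 13: x=[3.0308] v=[-1.6687]
Step 14: x=[2.7768] v=[-1.6935]
Step 15: x=[2.5219] v=[-1.6993]
Step 16: x=[2.2690] v=[-1.6859]
Step 17: x=[2.0210] v=[-1.6536]
Step 18: x=[1.7806] v=[-1.6027]
Step 19: x=[1.5505] v=[-1.5337]
Step 20: x=[1.3334] v=[-1.4475]
Step 21: x=[1.1317] v=[-1.3450]
Step 22: x=[0.9476] v=[-1.2274]
Step 23: x=[0.7832] v=[-1.0960]
Step 24: x=[0.6404] v=[-0.9522]
Step 25: x=[0.5207] v=[-0.7977]
Step 26: x=[0.4256] v=[-0.6342]
Step 27: x=[0.3561] v=[-0.4636]
Step 28: x=[0.3129] v=[-0.2878]
Step 29: x=[0.2966] v=[-0.1088]
Step 30: x=[0.3073] v=[0.0715]
First v>=0 after going negative at step 30, time=4.5000

Answer: 4.5000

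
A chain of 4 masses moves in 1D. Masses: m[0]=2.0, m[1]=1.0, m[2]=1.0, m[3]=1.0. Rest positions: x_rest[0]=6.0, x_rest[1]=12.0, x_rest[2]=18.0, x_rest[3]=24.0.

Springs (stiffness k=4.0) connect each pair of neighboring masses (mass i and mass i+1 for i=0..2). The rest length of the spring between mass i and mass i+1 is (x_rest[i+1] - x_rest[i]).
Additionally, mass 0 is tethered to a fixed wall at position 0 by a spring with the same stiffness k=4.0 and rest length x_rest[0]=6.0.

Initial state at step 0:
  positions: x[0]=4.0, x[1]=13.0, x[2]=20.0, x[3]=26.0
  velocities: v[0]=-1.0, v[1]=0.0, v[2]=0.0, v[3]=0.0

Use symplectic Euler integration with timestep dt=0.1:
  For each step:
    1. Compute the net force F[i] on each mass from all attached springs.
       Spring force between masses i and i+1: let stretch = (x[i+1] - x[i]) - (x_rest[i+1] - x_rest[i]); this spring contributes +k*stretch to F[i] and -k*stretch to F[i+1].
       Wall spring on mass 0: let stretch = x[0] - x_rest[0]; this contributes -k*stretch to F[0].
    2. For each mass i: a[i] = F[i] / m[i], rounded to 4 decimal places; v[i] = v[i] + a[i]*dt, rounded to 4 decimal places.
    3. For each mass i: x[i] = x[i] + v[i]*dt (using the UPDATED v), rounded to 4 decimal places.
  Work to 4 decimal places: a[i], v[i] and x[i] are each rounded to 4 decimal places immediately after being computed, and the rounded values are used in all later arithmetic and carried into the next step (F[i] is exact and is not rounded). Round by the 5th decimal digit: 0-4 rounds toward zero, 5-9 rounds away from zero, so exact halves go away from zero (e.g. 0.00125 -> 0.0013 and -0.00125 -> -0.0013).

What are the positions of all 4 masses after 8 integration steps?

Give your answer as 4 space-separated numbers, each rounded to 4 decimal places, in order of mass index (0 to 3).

Step 0: x=[4.0000 13.0000 20.0000 26.0000] v=[-1.0000 0.0000 0.0000 0.0000]
Step 1: x=[4.0000 12.9200 19.9600 26.0000] v=[0.0000 -0.8000 -0.4000 0.0000]
Step 2: x=[4.0984 12.7648 19.8800 25.9984] v=[0.9840 -1.5520 -0.8000 -0.0160]
Step 3: x=[4.2882 12.5476 19.7601 25.9921] v=[1.8976 -2.1725 -1.1987 -0.0634]
Step 4: x=[4.5574 12.2885 19.6010 25.9765] v=[2.6918 -2.5913 -1.5909 -0.1562]
Step 5: x=[4.8901 12.0126 19.4044 25.9459] v=[3.3265 -2.7587 -1.9657 -0.3064]
Step 6: x=[5.2674 11.7475 19.1738 25.8936] v=[3.7730 -2.6510 -2.3058 -0.5230]
Step 7: x=[5.6690 11.5203 18.9150 25.8125] v=[4.0155 -2.2725 -2.5884 -0.8109]
Step 8: x=[6.0742 11.3548 18.6363 25.6955] v=[4.0520 -1.6551 -2.7873 -1.1699]

Answer: 6.0742 11.3548 18.6363 25.6955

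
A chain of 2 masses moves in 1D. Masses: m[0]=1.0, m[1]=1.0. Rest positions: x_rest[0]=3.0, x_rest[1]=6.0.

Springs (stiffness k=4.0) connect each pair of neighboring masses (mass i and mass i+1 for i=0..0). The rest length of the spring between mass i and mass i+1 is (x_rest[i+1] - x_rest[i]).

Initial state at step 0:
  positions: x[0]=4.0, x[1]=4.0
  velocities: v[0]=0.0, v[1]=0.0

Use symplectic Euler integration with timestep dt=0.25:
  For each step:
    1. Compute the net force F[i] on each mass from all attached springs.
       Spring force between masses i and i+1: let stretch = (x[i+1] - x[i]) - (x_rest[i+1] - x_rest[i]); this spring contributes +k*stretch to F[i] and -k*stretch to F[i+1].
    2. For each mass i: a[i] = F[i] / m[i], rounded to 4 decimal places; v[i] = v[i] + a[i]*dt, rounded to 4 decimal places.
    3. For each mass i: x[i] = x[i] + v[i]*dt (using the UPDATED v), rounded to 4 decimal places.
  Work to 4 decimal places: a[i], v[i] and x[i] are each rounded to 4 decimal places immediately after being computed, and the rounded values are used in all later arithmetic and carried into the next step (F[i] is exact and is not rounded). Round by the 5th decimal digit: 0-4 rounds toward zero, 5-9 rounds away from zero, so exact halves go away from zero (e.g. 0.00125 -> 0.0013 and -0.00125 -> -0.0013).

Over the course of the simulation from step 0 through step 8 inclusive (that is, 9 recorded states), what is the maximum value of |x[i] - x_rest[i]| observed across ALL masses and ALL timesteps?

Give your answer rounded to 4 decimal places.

Answer: 2.0937

Derivation:
Step 0: x=[4.0000 4.0000] v=[0.0000 0.0000]
Step 1: x=[3.2500 4.7500] v=[-3.0000 3.0000]
Step 2: x=[2.1250 5.8750] v=[-4.5000 4.5000]
Step 3: x=[1.1875 6.8125] v=[-3.7500 3.7500]
Step 4: x=[0.9063 7.0938] v=[-1.1250 1.1250]
Step 5: x=[1.4219 6.5782] v=[2.0625 -2.0625]
Step 6: x=[2.4766 5.5235] v=[4.2188 -4.2188]
Step 7: x=[3.5430 4.4571] v=[4.2657 -4.2657]
Step 8: x=[4.0880 3.9122] v=[2.1798 -2.1798]
Max displacement = 2.0937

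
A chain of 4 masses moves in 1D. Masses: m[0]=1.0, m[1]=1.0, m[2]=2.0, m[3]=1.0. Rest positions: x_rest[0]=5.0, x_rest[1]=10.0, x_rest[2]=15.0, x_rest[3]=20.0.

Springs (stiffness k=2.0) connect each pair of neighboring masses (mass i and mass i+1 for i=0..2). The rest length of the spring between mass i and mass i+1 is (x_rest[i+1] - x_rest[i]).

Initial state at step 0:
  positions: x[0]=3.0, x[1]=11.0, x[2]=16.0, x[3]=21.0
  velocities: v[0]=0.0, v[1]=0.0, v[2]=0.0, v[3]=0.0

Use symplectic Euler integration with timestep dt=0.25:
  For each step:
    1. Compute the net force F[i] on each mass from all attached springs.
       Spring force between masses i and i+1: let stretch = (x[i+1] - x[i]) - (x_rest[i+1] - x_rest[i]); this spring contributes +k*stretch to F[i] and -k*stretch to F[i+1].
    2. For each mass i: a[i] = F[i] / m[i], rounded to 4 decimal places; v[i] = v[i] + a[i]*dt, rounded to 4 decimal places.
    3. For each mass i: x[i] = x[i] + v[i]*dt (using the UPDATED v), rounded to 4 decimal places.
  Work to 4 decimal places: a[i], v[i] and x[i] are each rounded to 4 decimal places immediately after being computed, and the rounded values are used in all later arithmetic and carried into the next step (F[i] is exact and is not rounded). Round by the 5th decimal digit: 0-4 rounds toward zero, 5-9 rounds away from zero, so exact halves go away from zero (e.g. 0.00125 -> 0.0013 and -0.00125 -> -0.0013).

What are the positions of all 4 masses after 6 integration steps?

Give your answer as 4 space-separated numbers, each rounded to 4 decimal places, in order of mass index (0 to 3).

Answer: 6.3652 9.5100 15.1487 20.8276

Derivation:
Step 0: x=[3.0000 11.0000 16.0000 21.0000] v=[0.0000 0.0000 0.0000 0.0000]
Step 1: x=[3.3750 10.6250 16.0000 21.0000] v=[1.5000 -1.5000 0.0000 0.0000]
Step 2: x=[4.0313 10.0156 15.9766 21.0000] v=[2.6250 -2.4375 -0.0938 0.0000]
Step 3: x=[4.8106 9.4033 15.8946 20.9971] v=[3.1172 -2.4492 -0.3282 -0.0117]
Step 4: x=[5.5390 9.0283 15.7258 20.9814] v=[2.9136 -1.4999 -0.6754 -0.0630]
Step 5: x=[6.0786 9.0544 15.4668 20.9337] v=[2.1583 0.1042 -1.0359 -0.1908]
Step 6: x=[6.3652 9.5100 15.1487 20.8276] v=[1.1462 1.8225 -1.2723 -0.4243]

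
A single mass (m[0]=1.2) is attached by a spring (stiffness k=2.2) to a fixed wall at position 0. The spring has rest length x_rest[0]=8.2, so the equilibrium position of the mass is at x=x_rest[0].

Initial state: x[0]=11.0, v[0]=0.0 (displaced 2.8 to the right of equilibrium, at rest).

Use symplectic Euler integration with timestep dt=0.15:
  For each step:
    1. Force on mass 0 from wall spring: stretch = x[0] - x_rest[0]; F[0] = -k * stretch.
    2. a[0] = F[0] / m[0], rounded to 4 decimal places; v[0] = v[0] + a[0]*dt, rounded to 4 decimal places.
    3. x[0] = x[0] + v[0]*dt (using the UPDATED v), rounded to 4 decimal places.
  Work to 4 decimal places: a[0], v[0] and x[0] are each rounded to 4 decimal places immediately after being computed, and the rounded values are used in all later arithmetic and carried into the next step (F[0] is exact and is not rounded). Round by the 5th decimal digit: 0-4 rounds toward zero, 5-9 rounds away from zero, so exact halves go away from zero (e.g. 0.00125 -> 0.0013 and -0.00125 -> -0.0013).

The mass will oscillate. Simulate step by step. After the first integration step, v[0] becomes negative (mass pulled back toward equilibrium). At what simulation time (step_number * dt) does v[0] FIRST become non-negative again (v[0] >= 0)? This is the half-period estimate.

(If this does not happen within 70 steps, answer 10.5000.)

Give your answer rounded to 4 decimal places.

Answer: 2.4000

Derivation:
Step 0: x=[11.0000] v=[0.0000]
Step 1: x=[10.8845] v=[-0.7700]
Step 2: x=[10.6583] v=[-1.5082]
Step 3: x=[10.3307] v=[-2.1842]
Step 4: x=[9.9152] v=[-2.7701]
Step 5: x=[9.4289] v=[-3.2418]
Step 6: x=[8.8919] v=[-3.5798]
Step 7: x=[8.3264] v=[-3.7701]
Step 8: x=[7.7557] v=[-3.8049]
Step 9: x=[7.2033] v=[-3.6827]
Step 10: x=[6.6920] v=[-3.4086]
Step 11: x=[6.2429] v=[-2.9939]
Step 12: x=[5.8745] v=[-2.4557]
Step 13: x=[5.6021] v=[-1.8162]
Step 14: x=[5.4368] v=[-1.1018]
Step 15: x=[5.3855] v=[-0.3419]
Step 16: x=[5.4503] v=[0.4321]
First v>=0 after going negative at step 16, time=2.4000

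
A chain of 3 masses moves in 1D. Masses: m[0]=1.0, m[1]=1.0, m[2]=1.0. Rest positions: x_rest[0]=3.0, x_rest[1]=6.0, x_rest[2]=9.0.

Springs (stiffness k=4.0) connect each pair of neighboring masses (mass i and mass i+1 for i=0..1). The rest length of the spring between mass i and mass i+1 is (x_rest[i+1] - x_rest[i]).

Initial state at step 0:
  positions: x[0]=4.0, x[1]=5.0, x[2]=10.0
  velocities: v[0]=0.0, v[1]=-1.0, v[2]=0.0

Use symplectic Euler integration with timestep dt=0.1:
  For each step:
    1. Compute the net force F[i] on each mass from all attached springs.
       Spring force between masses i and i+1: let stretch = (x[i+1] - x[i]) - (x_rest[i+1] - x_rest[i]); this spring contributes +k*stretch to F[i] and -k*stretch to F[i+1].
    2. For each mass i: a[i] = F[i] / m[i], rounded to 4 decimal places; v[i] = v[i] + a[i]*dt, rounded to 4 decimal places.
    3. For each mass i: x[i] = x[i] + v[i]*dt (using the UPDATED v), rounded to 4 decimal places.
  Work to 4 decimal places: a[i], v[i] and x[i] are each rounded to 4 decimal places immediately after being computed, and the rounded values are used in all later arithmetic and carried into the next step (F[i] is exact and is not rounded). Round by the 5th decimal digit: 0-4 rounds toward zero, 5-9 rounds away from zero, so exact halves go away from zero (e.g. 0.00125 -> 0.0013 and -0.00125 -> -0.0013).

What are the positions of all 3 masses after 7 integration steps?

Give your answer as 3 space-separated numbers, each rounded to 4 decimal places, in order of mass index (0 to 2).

Step 0: x=[4.0000 5.0000 10.0000] v=[0.0000 -1.0000 0.0000]
Step 1: x=[3.9200 5.0600 9.9200] v=[-0.8000 0.6000 -0.8000]
Step 2: x=[3.7656 5.2688 9.7656] v=[-1.5440 2.0880 -1.5440]
Step 3: x=[3.5513 5.5973 9.5513] v=[-2.1427 3.2854 -2.1427]
Step 4: x=[3.2989 6.0022 9.2989] v=[-2.5243 4.0486 -2.5243]
Step 5: x=[3.0346 6.4308 9.0346] v=[-2.6430 4.2860 -2.6430]
Step 6: x=[2.7862 6.8277 8.7862] v=[-2.4845 3.9690 -2.4845]
Step 7: x=[2.5794 7.1413 8.5794] v=[-2.0679 3.1358 -2.0679]

Answer: 2.5794 7.1413 8.5794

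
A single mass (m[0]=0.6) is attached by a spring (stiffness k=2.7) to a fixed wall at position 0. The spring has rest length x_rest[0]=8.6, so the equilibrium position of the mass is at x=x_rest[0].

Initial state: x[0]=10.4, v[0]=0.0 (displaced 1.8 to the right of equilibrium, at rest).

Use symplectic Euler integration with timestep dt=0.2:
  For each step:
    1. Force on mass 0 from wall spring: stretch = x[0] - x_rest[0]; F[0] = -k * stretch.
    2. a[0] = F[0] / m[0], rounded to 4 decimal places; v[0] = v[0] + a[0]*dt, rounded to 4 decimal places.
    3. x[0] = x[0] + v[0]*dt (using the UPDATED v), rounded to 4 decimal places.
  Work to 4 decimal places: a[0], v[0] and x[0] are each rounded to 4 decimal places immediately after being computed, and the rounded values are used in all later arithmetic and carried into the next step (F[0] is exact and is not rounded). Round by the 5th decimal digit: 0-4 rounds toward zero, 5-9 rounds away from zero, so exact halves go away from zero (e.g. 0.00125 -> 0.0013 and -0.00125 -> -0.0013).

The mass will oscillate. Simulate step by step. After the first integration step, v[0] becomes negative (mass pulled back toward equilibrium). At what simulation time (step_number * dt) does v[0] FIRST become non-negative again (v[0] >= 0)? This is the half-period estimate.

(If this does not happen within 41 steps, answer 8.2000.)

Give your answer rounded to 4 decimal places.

Answer: 1.6000

Derivation:
Step 0: x=[10.4000] v=[0.0000]
Step 1: x=[10.0760] v=[-1.6200]
Step 2: x=[9.4863] v=[-2.9484]
Step 3: x=[8.7371] v=[-3.7461]
Step 4: x=[7.9632] v=[-3.8695]
Step 5: x=[7.3039] v=[-3.2964]
Step 6: x=[6.8779] v=[-2.1299]
Step 7: x=[6.7619] v=[-0.5800]
Step 8: x=[6.9768] v=[1.0743]
First v>=0 after going negative at step 8, time=1.6000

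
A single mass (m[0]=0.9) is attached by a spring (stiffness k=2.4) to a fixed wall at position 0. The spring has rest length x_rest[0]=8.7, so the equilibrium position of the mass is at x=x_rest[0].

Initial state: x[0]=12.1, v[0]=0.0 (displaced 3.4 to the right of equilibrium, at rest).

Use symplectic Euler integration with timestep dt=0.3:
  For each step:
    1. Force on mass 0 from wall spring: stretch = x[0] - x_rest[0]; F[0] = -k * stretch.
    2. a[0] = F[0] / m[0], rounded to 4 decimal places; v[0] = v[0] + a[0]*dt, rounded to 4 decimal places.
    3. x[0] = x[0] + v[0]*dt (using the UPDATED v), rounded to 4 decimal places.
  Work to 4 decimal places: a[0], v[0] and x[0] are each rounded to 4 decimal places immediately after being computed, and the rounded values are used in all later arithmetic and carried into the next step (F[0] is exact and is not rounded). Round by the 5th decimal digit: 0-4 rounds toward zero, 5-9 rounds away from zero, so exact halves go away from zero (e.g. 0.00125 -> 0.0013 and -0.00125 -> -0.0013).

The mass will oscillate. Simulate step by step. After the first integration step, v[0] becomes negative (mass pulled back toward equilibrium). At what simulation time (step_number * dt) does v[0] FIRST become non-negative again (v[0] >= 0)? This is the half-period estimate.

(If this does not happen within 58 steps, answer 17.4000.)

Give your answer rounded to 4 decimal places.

Answer: 2.1000

Derivation:
Step 0: x=[12.1000] v=[0.0000]
Step 1: x=[11.2840] v=[-2.7200]
Step 2: x=[9.8478] v=[-4.7872]
Step 3: x=[8.1362] v=[-5.7054]
Step 4: x=[6.5599] v=[-5.2544]
Step 5: x=[5.4972] v=[-3.5423]
Step 6: x=[5.2032] v=[-0.9801]
Step 7: x=[5.7484] v=[1.8173]
First v>=0 after going negative at step 7, time=2.1000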